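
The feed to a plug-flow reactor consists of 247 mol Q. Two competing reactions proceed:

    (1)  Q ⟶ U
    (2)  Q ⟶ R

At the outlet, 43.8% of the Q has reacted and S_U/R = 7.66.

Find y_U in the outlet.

Conversion of Q: Q consumed = 0.438 × 247 = 108.2 mol = 1ξ₁ + 1ξ₂.
Selectivity: 1ξ₁ / (1ξ₂) = 7.66 → ξ₁ = 7.66 ξ₂.
Substitute: (1·7.66 + 1) ξ₂ = 108.2 → ξ₂ = 12.49 mol, ξ₁ = 95.69 mol.
Outlet amounts (n = n₀ + Σ ν·ξ):
  Q: 247 − 1(95.69) − 1(12.49) = 138.8
  U: 0 + 1(95.69) = 95.69
  R: 0 + 1(12.49) = 12.49
Total out = 247 mol; y_U = 95.69 / 247 = 0.3874.

0.387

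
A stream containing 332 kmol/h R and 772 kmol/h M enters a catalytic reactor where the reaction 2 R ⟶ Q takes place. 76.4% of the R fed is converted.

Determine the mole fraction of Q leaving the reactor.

R reacted = 0.764 × 332 = 253.6 kmol/h; ν_R = −2, so ξ = 253.6/2 = 126.8 kmol/h.
Outlet amounts (n = n₀ + ν ξ):
  R: 332 − 2(126.8) = 78.35
  Q: 0 + 1(126.8) = 126.8
  M: 772 (inert)
Total out = 977.2 kmol/h; y_Q = 126.8 / 977.2 = 0.1298.

0.13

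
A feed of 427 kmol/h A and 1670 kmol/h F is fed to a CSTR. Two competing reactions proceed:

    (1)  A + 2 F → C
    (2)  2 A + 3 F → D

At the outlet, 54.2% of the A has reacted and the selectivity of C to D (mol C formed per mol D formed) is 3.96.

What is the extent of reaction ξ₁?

Conversion of A: A consumed = 0.542 × 427 = 231.4 kmol/h = 1ξ₁ + 2ξ₂.
Selectivity: 1ξ₁ / (1ξ₂) = 3.96 → ξ₁ = 3.96 ξ₂.
Substitute: (1·3.96 + 2) ξ₂ = 231.4 → ξ₂ = 38.83 kmol/h, ξ₁ = 153.8 kmol/h.
Outlet amounts (n = n₀ + Σ ν·ξ):
  A: 427 − 1(153.8) − 2(38.83) = 195.6
  F: 1670 − 2(153.8) − 3(38.83) = 1246
  C: 0 + 1(153.8) = 153.8
  D: 0 + 1(38.83) = 38.83

ξ₁ = 154 kmol/h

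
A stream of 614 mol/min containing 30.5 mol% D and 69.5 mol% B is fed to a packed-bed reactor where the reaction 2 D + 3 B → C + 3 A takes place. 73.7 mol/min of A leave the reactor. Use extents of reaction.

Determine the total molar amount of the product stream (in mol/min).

For A: n = n₀ + 3ξ → 73.7 = 0 + 3ξ, giving ξ = 24.57 mol/min.
Outlet amounts (n = n₀ + ν ξ):
  D: 187.3 − 2(24.57) = 138.1
  B: 426.7 − 3(24.57) = 353
  C: 0 + 1(24.57) = 24.57
  A: 0 + 3(24.57) = 73.7
Total out = 138.1 + 353 + 24.57 + 73.7 = 589.4 mol/min.

589 mol/min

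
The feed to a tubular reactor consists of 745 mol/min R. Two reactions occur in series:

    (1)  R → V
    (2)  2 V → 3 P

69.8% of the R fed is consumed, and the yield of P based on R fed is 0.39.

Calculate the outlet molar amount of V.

326 mol/min

Conversion of R: R consumed = 1ξ₁ = 0.698 × 745 → ξ₁ = 520 mol/min.
Yield of P: 3ξ₂ / 745 = 0.39 → ξ₂ = 96.85 mol/min.
Outlet amounts (n = n₀ + Σ ν·ξ):
  R: 745 − 1(520) = 225
  V: 0 + 1(520) − 2(96.85) = 326.3
  P: 0 + 3(96.85) = 290.6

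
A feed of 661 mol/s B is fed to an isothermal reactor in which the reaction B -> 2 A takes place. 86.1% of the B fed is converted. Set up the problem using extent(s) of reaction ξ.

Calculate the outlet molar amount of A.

1140 mol/s

B reacted = 0.861 × 661 = 569.1 mol/s; ν_B = −1, so ξ = 569.1/1 = 569.1 mol/s.
Outlet amounts (n = n₀ + ν ξ):
  B: 661 − 1(569.1) = 91.88
  A: 0 + 2(569.1) = 1138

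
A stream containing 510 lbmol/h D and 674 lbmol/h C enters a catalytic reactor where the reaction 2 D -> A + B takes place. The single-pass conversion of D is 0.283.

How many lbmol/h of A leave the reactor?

72.2 lbmol/h

D reacted = 0.283 × 510 = 144.3 lbmol/h; ν_D = −2, so ξ = 144.3/2 = 72.16 lbmol/h.
Outlet amounts (n = n₀ + ν ξ):
  D: 510 − 2(72.16) = 365.7
  A: 0 + 1(72.16) = 72.16
  B: 0 + 1(72.16) = 72.16
  C: 674 (inert)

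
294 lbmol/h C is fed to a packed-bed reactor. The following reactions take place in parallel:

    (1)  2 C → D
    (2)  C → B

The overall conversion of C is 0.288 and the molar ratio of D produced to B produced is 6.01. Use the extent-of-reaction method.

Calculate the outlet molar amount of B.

6.5 lbmol/h

Conversion of C: C consumed = 0.288 × 294 = 84.67 lbmol/h = 2ξ₁ + 1ξ₂.
Selectivity: 1ξ₁ / (1ξ₂) = 6.01 → ξ₁ = 6.01 ξ₂.
Substitute: (2·6.01 + 1) ξ₂ = 84.67 → ξ₂ = 6.503 lbmol/h, ξ₁ = 39.08 lbmol/h.
Outlet amounts (n = n₀ + Σ ν·ξ):
  C: 294 − 2(39.08) − 1(6.503) = 209.3
  D: 0 + 1(39.08) = 39.08
  B: 0 + 1(6.503) = 6.503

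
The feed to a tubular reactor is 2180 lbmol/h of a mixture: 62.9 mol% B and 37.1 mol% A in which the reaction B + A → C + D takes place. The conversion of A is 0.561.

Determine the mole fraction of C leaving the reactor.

A reacted = 0.561 × 808.8 = 453.7 lbmol/h; ν_A = −1, so ξ = 453.7/1 = 453.7 lbmol/h.
Outlet amounts (n = n₀ + ν ξ):
  B: 1371 − 1(453.7) = 917.5
  A: 808.8 − 1(453.7) = 355.1
  C: 0 + 1(453.7) = 453.7
  D: 0 + 1(453.7) = 453.7
Total out = 2180 lbmol/h; y_C = 453.7 / 2180 = 0.2081.

0.208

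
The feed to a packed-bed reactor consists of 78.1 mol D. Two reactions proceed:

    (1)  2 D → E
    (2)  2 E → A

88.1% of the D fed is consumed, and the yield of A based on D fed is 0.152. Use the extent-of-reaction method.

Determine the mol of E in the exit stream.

Conversion of D: D consumed = 2ξ₁ = 0.881 × 78.1 → ξ₁ = 34.4 mol.
Yield of A: 1ξ₂ / 78.1 = 0.152 → ξ₂ = 11.87 mol.
Outlet amounts (n = n₀ + Σ ν·ξ):
  D: 78.1 − 2(34.4) = 9.294
  E: 0 + 1(34.4) − 2(11.87) = 10.66
  A: 0 + 1(11.87) = 11.87

10.7 mol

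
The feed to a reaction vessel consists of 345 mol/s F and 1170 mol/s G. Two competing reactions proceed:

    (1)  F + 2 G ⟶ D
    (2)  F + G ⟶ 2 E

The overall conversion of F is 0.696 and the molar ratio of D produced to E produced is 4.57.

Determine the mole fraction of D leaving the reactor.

Conversion of F: F consumed = 0.696 × 345 = 240.1 mol/s = 1ξ₁ + 1ξ₂.
Selectivity: 1ξ₁ / (2ξ₂) = 4.57 → ξ₁ = 9.14 ξ₂.
Substitute: (1·9.14 + 1) ξ₂ = 240.1 → ξ₂ = 23.68 mol/s, ξ₁ = 216.4 mol/s.
Outlet amounts (n = n₀ + Σ ν·ξ):
  F: 345 − 1(216.4) − 1(23.68) = 104.9
  G: 1170 − 2(216.4) − 1(23.68) = 713.4
  D: 0 + 1(216.4) = 216.4
  E: 0 + 2(23.68) = 47.36
Total out = 1082 mol/s; y_D = 216.4 / 1082 = 0.2.

0.2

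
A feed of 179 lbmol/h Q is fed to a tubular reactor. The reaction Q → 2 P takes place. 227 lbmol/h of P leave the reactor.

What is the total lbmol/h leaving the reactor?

For P: n = n₀ + 2ξ → 227 = 0 + 2ξ, giving ξ = 113.5 lbmol/h.
Outlet amounts (n = n₀ + ν ξ):
  Q: 179 − 1(113.5) = 65.5
  P: 0 + 2(113.5) = 227
Total out = 65.5 + 227 = 292.5 lbmol/h.

292 lbmol/h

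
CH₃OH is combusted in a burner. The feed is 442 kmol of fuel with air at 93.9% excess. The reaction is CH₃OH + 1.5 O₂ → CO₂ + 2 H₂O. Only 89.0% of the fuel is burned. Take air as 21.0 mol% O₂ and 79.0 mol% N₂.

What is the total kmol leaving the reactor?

6760 kmol

Stoichiometric O₂ = 1.5 × 442 = 663 kmol; O₂ fed = 663 × 1.939 = 1286 kmol.
N₂ fed = 1286 × 79/21 = 4836 kmol.
Fuel reacted = 0.89 × 442 → ξ = 393.4 kmol.
Outlet (n = n₀ + ν ξ):
  CH₃OH: 442 − 1(393.4) = 48.62
  O₂: 1286 − 1.5(393.4) = 695.5
  N₂: 4836 (inert)
  CO₂: 0 + 1(393.4) = 393.4
  H₂O: 0 + 2(393.4) = 786.8
Total out = 48.62 + 695.5 + 4836 + 393.4 + 786.8 = 6760 kmol.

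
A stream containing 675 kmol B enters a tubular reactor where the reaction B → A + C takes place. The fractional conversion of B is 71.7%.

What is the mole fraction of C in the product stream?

0.418

B reacted = 0.717 × 675 = 484 kmol; ν_B = −1, so ξ = 484/1 = 484 kmol.
Outlet amounts (n = n₀ + ν ξ):
  B: 675 − 1(484) = 191
  A: 0 + 1(484) = 484
  C: 0 + 1(484) = 484
Total out = 1159 kmol; y_C = 484 / 1159 = 0.4176.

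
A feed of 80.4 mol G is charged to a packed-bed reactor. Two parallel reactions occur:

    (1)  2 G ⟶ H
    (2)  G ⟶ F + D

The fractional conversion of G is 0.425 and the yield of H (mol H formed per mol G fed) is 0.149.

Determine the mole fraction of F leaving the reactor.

0.13

Yield of H: 1ξ₁ / 80.4 = 0.149 → ξ₁ = 11.98 mol.
Conversion of G: 2ξ₁ + 1ξ₂ = 0.425 × 80.4 = 34.17 → ξ₂ = 10.21 mol.
Outlet amounts (n = n₀ + Σ ν·ξ):
  G: 80.4 − 2(11.98) − 1(10.21) = 46.23
  H: 0 + 1(11.98) = 11.98
  F: 0 + 1(10.21) = 10.21
  D: 0 + 1(10.21) = 10.21
Total out = 78.63 mol; y_F = 10.21 / 78.63 = 0.1299.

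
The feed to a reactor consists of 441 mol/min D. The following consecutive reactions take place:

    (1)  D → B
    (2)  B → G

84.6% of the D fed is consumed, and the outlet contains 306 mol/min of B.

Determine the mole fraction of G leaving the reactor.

0.152

Conversion of D: D consumed = 1ξ₁ = 0.846 × 441 → ξ₁ = 373.1 mol/min.
B balance: n_B = 0 + 1ξ₁ − 1ξ₂ = 306 → ξ₂ = (1·373.1 − 306)/1 = 67.09 mol/min.
Outlet amounts (n = n₀ + Σ ν·ξ):
  D: 441 − 1(373.1) = 67.91
  B: 0 + 1(373.1) − 1(67.09) = 306
  G: 0 + 1(67.09) = 67.09
Total out = 441 mol/min; y_G = 67.09 / 441 = 0.1521.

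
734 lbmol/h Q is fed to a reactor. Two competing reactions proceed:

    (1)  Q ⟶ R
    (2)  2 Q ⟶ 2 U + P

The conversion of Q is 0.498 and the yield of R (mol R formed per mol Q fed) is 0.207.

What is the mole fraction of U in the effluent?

Yield of R: 1ξ₁ / 734 = 0.207 → ξ₁ = 151.9 lbmol/h.
Conversion of Q: 1ξ₁ + 2ξ₂ = 0.498 × 734 = 365.5 → ξ₂ = 106.8 lbmol/h.
Outlet amounts (n = n₀ + Σ ν·ξ):
  Q: 734 − 1(151.9) − 2(106.8) = 368.5
  R: 0 + 1(151.9) = 151.9
  U: 0 + 2(106.8) = 213.6
  P: 0 + 1(106.8) = 106.8
Total out = 840.8 lbmol/h; y_U = 213.6 / 840.8 = 0.254.

0.254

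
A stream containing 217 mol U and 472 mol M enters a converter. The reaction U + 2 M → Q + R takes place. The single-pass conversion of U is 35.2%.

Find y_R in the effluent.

U reacted = 0.352 × 217 = 76.38 mol; ν_U = −1, so ξ = 76.38/1 = 76.38 mol.
Outlet amounts (n = n₀ + ν ξ):
  U: 217 − 1(76.38) = 140.6
  M: 472 − 2(76.38) = 319.2
  Q: 0 + 1(76.38) = 76.38
  R: 0 + 1(76.38) = 76.38
Total out = 612.6 mol; y_R = 76.38 / 612.6 = 0.1247.

0.125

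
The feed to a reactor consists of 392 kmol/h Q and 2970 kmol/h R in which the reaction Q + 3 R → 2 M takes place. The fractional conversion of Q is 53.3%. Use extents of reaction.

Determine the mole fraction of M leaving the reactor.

0.142

Q reacted = 0.533 × 392 = 208.9 kmol/h; ν_Q = −1, so ξ = 208.9/1 = 208.9 kmol/h.
Outlet amounts (n = n₀ + ν ξ):
  Q: 392 − 1(208.9) = 183.1
  R: 2970 − 3(208.9) = 2343
  M: 0 + 2(208.9) = 417.9
Total out = 2944 kmol/h; y_M = 417.9 / 2944 = 0.1419.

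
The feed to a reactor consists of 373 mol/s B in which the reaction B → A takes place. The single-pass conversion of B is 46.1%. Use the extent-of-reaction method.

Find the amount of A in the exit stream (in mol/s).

B reacted = 0.461 × 373 = 172 mol/s; ν_B = −1, so ξ = 172/1 = 172 mol/s.
Outlet amounts (n = n₀ + ν ξ):
  B: 373 − 1(172) = 201
  A: 0 + 1(172) = 172

172 mol/s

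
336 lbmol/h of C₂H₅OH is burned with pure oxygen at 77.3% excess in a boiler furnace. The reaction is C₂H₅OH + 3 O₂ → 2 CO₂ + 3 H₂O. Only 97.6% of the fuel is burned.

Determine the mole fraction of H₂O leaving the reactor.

Stoichiometric O₂ = 3 × 336 = 1008 lbmol/h; O₂ fed = 1008 × 1.773 = 1787 lbmol/h.
Fuel reacted = 0.976 × 336 → ξ = 327.9 lbmol/h.
Outlet (n = n₀ + ν ξ):
  C₂H₅OH: 336 − 1(327.9) = 8.064
  O₂: 1787 − 3(327.9) = 803.4
  CO₂: 0 + 2(327.9) = 655.9
  H₂O: 0 + 3(327.9) = 983.8
Total out = 2451 lbmol/h; y_H₂O = 983.8 / 2451 = 0.4014.

0.401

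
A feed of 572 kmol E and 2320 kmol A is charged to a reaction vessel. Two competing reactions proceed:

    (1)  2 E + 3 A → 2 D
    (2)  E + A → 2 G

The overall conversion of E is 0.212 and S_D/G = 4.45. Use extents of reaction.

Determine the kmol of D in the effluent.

109 kmol

Conversion of E: E consumed = 0.212 × 572 = 121.3 kmol = 2ξ₁ + 1ξ₂.
Selectivity: 2ξ₁ / (2ξ₂) = 4.45 → ξ₁ = 4.45 ξ₂.
Substitute: (2·4.45 + 1) ξ₂ = 121.3 → ξ₂ = 12.25 kmol, ξ₁ = 54.51 kmol.
Outlet amounts (n = n₀ + Σ ν·ξ):
  E: 572 − 2(54.51) − 1(12.25) = 450.7
  A: 2320 − 3(54.51) − 1(12.25) = 2144
  D: 0 + 2(54.51) = 109
  G: 0 + 2(12.25) = 24.5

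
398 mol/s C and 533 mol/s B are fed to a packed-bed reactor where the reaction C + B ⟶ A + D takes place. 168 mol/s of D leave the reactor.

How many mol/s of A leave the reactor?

For D: n = n₀ + 1ξ → 168 = 0 + 1ξ, giving ξ = 168 mol/s.
Outlet amounts (n = n₀ + ν ξ):
  C: 398 − 1(168) = 230
  B: 533 − 1(168) = 365
  A: 0 + 1(168) = 168
  D: 0 + 1(168) = 168

168 mol/s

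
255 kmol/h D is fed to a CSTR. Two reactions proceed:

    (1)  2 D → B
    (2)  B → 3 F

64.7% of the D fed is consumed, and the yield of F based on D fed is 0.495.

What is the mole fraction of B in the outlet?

Conversion of D: D consumed = 2ξ₁ = 0.647 × 255 → ξ₁ = 82.49 kmol/h.
Yield of F: 3ξ₂ / 255 = 0.495 → ξ₂ = 42.07 kmol/h.
Outlet amounts (n = n₀ + Σ ν·ξ):
  D: 255 − 2(82.49) = 90.01
  B: 0 + 1(82.49) − 1(42.07) = 40.42
  F: 0 + 3(42.07) = 126.2
Total out = 256.7 kmol/h; y_B = 40.42 / 256.7 = 0.1575.

0.157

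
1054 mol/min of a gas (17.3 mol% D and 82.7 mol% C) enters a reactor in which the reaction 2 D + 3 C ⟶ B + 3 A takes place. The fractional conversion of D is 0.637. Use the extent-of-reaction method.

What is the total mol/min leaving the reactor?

D reacted = 0.637 × 182.3 = 116.2 mol/min; ν_D = −2, so ξ = 116.2/2 = 58.08 mol/min.
Outlet amounts (n = n₀ + ν ξ):
  D: 182.3 − 2(58.08) = 66.19
  C: 871.7 − 3(58.08) = 697.4
  B: 0 + 1(58.08) = 58.08
  A: 0 + 3(58.08) = 174.2
Total out = 66.19 + 697.4 + 58.08 + 174.2 = 995.9 mol/min.

996 mol/min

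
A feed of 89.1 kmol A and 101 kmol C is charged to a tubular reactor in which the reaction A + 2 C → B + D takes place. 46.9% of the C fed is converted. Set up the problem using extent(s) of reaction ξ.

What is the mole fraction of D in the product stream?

C reacted = 0.469 × 101 = 47.37 kmol; ν_C = −2, so ξ = 47.37/2 = 23.68 kmol.
Outlet amounts (n = n₀ + ν ξ):
  A: 89.1 − 1(23.68) = 65.42
  C: 101 − 2(23.68) = 53.63
  B: 0 + 1(23.68) = 23.68
  D: 0 + 1(23.68) = 23.68
Total out = 166.4 kmol; y_D = 23.68 / 166.4 = 0.1423.

0.142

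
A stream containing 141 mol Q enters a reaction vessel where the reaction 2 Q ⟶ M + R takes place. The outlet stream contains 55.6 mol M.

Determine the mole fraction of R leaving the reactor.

For M: n = n₀ + 1ξ → 55.6 = 0 + 1ξ, giving ξ = 55.6 mol.
Outlet amounts (n = n₀ + ν ξ):
  Q: 141 − 2(55.6) = 29.8
  M: 0 + 1(55.6) = 55.6
  R: 0 + 1(55.6) = 55.6
Total out = 141 mol; y_R = 55.6 / 141 = 0.3943.

0.394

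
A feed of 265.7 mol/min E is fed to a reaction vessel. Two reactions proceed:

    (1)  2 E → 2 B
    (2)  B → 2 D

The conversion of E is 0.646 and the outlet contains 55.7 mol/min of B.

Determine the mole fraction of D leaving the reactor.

Conversion of E: E consumed = 2ξ₁ = 0.646 × 265.7 → ξ₁ = 85.82 mol/min.
B balance: n_B = 0 + 2ξ₁ − 1ξ₂ = 55.7 → ξ₂ = (2·85.82 − 55.7)/1 = 115.9 mol/min.
Outlet amounts (n = n₀ + Σ ν·ξ):
  E: 265.7 − 2(85.82) = 94.06
  B: 0 + 2(85.82) − 1(115.9) = 55.7
  D: 0 + 2(115.9) = 231.9
Total out = 381.6 mol/min; y_D = 231.9 / 381.6 = 0.6076.

0.608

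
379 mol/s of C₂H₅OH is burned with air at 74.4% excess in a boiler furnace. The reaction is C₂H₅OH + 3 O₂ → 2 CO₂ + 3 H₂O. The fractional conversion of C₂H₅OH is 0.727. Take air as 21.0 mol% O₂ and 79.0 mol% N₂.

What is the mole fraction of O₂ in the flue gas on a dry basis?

Stoichiometric O₂ = 3 × 379 = 1137 mol/s; O₂ fed = 1137 × 1.744 = 1983 mol/s.
N₂ fed = 1983 × 79/21 = 7460 mol/s.
Fuel reacted = 0.727 × 379 → ξ = 275.5 mol/s.
Outlet (n = n₀ + ν ξ):
  C₂H₅OH: 379 − 1(275.5) = 103.5
  O₂: 1983 − 3(275.5) = 1156
  N₂: 7460 (inert)
  CO₂: 0 + 2(275.5) = 551.1
  H₂O: 0 + 3(275.5) = 826.6
Dry total = 9270 mol/s; y_O₂ (dry) = 1156 / 9270 = 0.1247.

0.125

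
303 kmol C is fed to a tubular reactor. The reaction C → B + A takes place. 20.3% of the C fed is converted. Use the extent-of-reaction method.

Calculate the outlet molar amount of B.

C reacted = 0.203 × 303 = 61.51 kmol; ν_C = −1, so ξ = 61.51/1 = 61.51 kmol.
Outlet amounts (n = n₀ + ν ξ):
  C: 303 − 1(61.51) = 241.5
  B: 0 + 1(61.51) = 61.51
  A: 0 + 1(61.51) = 61.51

61.5 kmol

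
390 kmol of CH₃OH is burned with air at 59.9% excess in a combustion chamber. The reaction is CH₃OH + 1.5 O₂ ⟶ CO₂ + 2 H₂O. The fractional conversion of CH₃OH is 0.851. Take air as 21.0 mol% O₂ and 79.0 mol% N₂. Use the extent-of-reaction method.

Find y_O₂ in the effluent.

Stoichiometric O₂ = 1.5 × 390 = 585 kmol; O₂ fed = 585 × 1.599 = 935.4 kmol.
N₂ fed = 935.4 × 79/21 = 3519 kmol.
Fuel reacted = 0.851 × 390 → ξ = 331.9 kmol.
Outlet (n = n₀ + ν ξ):
  CH₃OH: 390 − 1(331.9) = 58.11
  O₂: 935.4 − 1.5(331.9) = 437.6
  N₂: 3519 (inert)
  CO₂: 0 + 1(331.9) = 331.9
  H₂O: 0 + 2(331.9) = 663.8
Total out = 5010 kmol; y_O₂ = 437.6 / 5010 = 0.08734.

0.0873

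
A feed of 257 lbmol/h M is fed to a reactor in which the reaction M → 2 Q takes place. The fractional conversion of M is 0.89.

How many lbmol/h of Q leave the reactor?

457 lbmol/h

M reacted = 0.89 × 257 = 228.7 lbmol/h; ν_M = −1, so ξ = 228.7/1 = 228.7 lbmol/h.
Outlet amounts (n = n₀ + ν ξ):
  M: 257 − 1(228.7) = 28.27
  Q: 0 + 2(228.7) = 457.5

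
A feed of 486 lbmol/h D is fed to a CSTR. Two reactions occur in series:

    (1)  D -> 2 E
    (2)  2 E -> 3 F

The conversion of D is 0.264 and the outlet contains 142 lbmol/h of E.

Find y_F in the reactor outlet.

0.256

Conversion of D: D consumed = 1ξ₁ = 0.264 × 486 → ξ₁ = 128.3 lbmol/h.
E balance: n_E = 0 + 2ξ₁ − 2ξ₂ = 142 → ξ₂ = (2·128.3 − 142)/2 = 57.3 lbmol/h.
Outlet amounts (n = n₀ + Σ ν·ξ):
  D: 486 − 1(128.3) = 357.7
  E: 0 + 2(128.3) − 2(57.3) = 142
  F: 0 + 3(57.3) = 171.9
Total out = 671.6 lbmol/h; y_F = 171.9 / 671.6 = 0.256.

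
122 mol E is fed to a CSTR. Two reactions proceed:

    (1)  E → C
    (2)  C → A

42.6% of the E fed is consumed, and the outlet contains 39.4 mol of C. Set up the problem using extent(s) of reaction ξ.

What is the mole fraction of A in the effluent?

0.103

Conversion of E: E consumed = 1ξ₁ = 0.426 × 122 → ξ₁ = 51.97 mol.
C balance: n_C = 0 + 1ξ₁ − 1ξ₂ = 39.4 → ξ₂ = (1·51.97 − 39.4)/1 = 12.57 mol.
Outlet amounts (n = n₀ + Σ ν·ξ):
  E: 122 − 1(51.97) = 70.03
  C: 0 + 1(51.97) − 1(12.57) = 39.4
  A: 0 + 1(12.57) = 12.57
Total out = 122 mol; y_A = 12.57 / 122 = 0.103.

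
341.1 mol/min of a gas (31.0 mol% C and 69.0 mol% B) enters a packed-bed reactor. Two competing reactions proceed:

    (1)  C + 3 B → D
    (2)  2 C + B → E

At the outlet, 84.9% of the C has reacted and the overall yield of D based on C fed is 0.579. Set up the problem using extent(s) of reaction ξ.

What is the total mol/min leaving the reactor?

129 mol/min

Yield of D: 1ξ₁ / 105.7 = 0.579 → ξ₁ = 61.22 mol/min.
Conversion of C: 1ξ₁ + 2ξ₂ = 0.849 × 105.7 = 89.77 → ξ₂ = 14.28 mol/min.
Outlet amounts (n = n₀ + Σ ν·ξ):
  C: 105.7 − 1(61.22) − 2(14.28) = 15.97
  B: 235.4 − 3(61.22) − 1(14.28) = 37.41
  D: 0 + 1(61.22) = 61.22
  E: 0 + 1(14.28) = 14.28
Total out = 15.97 + 37.41 + 61.22 + 14.28 = 128.9 mol/min.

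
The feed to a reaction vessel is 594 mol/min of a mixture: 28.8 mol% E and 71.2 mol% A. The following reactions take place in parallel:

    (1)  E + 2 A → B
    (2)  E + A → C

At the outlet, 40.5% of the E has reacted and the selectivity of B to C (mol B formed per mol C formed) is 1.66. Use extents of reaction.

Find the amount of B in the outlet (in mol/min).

Conversion of E: E consumed = 0.405 × 171.1 = 69.28 mol/min = 1ξ₁ + 1ξ₂.
Selectivity: 1ξ₁ / (1ξ₂) = 1.66 → ξ₁ = 1.66 ξ₂.
Substitute: (1·1.66 + 1) ξ₂ = 69.28 → ξ₂ = 26.05 mol/min, ξ₁ = 43.24 mol/min.
Outlet amounts (n = n₀ + Σ ν·ξ):
  E: 171.1 − 1(43.24) − 1(26.05) = 101.8
  A: 422.9 − 2(43.24) − 1(26.05) = 310.4
  B: 0 + 1(43.24) = 43.24
  C: 0 + 1(26.05) = 26.05

43.2 mol/min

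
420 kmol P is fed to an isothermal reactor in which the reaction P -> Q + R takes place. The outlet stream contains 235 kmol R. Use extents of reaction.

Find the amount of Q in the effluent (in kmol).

235 kmol

For R: n = n₀ + 1ξ → 235 = 0 + 1ξ, giving ξ = 235 kmol.
Outlet amounts (n = n₀ + ν ξ):
  P: 420 − 1(235) = 185
  Q: 0 + 1(235) = 235
  R: 0 + 1(235) = 235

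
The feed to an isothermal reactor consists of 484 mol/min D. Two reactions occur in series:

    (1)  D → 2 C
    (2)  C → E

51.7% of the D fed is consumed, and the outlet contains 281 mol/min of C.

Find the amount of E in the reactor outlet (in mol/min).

219 mol/min

Conversion of D: D consumed = 1ξ₁ = 0.517 × 484 → ξ₁ = 250.2 mol/min.
C balance: n_C = 0 + 2ξ₁ − 1ξ₂ = 281 → ξ₂ = (2·250.2 − 281)/1 = 219.5 mol/min.
Outlet amounts (n = n₀ + Σ ν·ξ):
  D: 484 − 1(250.2) = 233.8
  C: 0 + 2(250.2) − 1(219.5) = 281
  E: 0 + 1(219.5) = 219.5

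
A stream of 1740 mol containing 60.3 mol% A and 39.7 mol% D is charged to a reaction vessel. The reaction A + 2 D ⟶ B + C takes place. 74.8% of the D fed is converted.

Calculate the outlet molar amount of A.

D reacted = 0.748 × 690.8 = 516.7 mol; ν_D = −2, so ξ = 516.7/2 = 258.4 mol.
Outlet amounts (n = n₀ + ν ξ):
  A: 1049 − 1(258.4) = 790.9
  D: 690.8 − 2(258.4) = 174.1
  B: 0 + 1(258.4) = 258.4
  C: 0 + 1(258.4) = 258.4

791 mol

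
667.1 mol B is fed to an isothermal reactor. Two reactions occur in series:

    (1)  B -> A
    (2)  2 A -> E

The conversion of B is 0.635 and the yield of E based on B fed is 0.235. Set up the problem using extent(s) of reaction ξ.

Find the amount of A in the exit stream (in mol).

Conversion of B: B consumed = 1ξ₁ = 0.635 × 667.1 → ξ₁ = 423.6 mol.
Yield of E: 1ξ₂ / 667.1 = 0.235 → ξ₂ = 156.8 mol.
Outlet amounts (n = n₀ + Σ ν·ξ):
  B: 667.1 − 1(423.6) = 243.5
  A: 0 + 1(423.6) − 2(156.8) = 110.1
  E: 0 + 1(156.8) = 156.8

110 mol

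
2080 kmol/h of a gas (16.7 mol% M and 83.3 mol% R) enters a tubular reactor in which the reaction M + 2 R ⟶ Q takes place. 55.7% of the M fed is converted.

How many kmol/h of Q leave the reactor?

M reacted = 0.557 × 347.4 = 193.5 kmol/h; ν_M = −1, so ξ = 193.5/1 = 193.5 kmol/h.
Outlet amounts (n = n₀ + ν ξ):
  M: 347.4 − 1(193.5) = 153.9
  R: 1733 − 2(193.5) = 1346
  Q: 0 + 1(193.5) = 193.5

193 kmol/h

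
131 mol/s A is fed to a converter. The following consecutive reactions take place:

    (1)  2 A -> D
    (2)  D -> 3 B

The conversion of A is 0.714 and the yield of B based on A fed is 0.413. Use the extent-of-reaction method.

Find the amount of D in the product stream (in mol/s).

Conversion of A: A consumed = 2ξ₁ = 0.714 × 131 → ξ₁ = 46.77 mol/s.
Yield of B: 3ξ₂ / 131 = 0.413 → ξ₂ = 18.03 mol/s.
Outlet amounts (n = n₀ + Σ ν·ξ):
  A: 131 − 2(46.77) = 37.47
  D: 0 + 1(46.77) − 1(18.03) = 28.73
  B: 0 + 3(18.03) = 54.1

28.7 mol/s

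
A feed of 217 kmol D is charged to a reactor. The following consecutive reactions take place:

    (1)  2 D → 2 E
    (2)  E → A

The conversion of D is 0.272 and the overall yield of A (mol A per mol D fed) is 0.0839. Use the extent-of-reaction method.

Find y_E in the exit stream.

Conversion of D: D consumed = 2ξ₁ = 0.272 × 217 → ξ₁ = 29.51 kmol.
Yield of A: 1ξ₂ / 217 = 0.0839 → ξ₂ = 18.21 kmol.
Outlet amounts (n = n₀ + Σ ν·ξ):
  D: 217 − 2(29.51) = 158
  E: 0 + 2(29.51) − 1(18.21) = 40.82
  A: 0 + 1(18.21) = 18.21
Total out = 217 kmol; y_E = 40.82 / 217 = 0.1881.

0.188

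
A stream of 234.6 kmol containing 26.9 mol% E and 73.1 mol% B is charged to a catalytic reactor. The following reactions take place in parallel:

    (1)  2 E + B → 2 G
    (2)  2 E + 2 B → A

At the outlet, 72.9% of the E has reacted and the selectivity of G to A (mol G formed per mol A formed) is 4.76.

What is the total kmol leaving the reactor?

198 kmol

Conversion of E: E consumed = 0.729 × 63.11 = 46.01 kmol = 2ξ₁ + 2ξ₂.
Selectivity: 2ξ₁ / (1ξ₂) = 4.76 → ξ₁ = 2.38 ξ₂.
Substitute: (2·2.38 + 2) ξ₂ = 46.01 → ξ₂ = 6.806 kmol, ξ₁ = 16.2 kmol.
Outlet amounts (n = n₀ + Σ ν·ξ):
  E: 63.11 − 2(16.2) − 2(6.806) = 17.1
  B: 171.5 − 1(16.2) − 2(6.806) = 141.7
  G: 0 + 2(16.2) = 32.39
  A: 0 + 1(6.806) = 6.806
Total out = 17.1 + 141.7 + 32.39 + 6.806 = 198 kmol.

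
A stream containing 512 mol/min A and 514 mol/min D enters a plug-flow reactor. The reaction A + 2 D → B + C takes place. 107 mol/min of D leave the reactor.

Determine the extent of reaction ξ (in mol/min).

ξ = 204 mol/min

For D: n = n₀ − 2ξ → 107 = 514 − 2ξ, giving ξ = 203.5 mol/min.
Outlet amounts (n = n₀ + ν ξ):
  A: 512 − 1(203.5) = 308.5
  D: 514 − 2(203.5) = 107
  B: 0 + 1(203.5) = 203.5
  C: 0 + 1(203.5) = 203.5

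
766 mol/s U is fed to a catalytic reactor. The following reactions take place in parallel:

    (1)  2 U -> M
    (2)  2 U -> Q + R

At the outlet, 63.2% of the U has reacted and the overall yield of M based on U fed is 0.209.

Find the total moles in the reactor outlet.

Yield of M: 1ξ₁ / 766 = 0.209 → ξ₁ = 160.1 mol/s.
Conversion of U: 2ξ₁ + 2ξ₂ = 0.632 × 766 = 484.1 → ξ₂ = 81.96 mol/s.
Outlet amounts (n = n₀ + Σ ν·ξ):
  U: 766 − 2(160.1) − 2(81.96) = 281.9
  M: 0 + 1(160.1) = 160.1
  Q: 0 + 1(81.96) = 81.96
  R: 0 + 1(81.96) = 81.96
Total out = 281.9 + 160.1 + 81.96 + 81.96 = 605.9 mol/s.

606 mol/s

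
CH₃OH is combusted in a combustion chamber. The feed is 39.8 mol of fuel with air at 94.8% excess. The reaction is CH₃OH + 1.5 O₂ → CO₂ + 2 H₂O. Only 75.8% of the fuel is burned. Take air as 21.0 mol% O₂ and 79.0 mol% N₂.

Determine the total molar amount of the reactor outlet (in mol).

Stoichiometric O₂ = 1.5 × 39.8 = 59.7 mol; O₂ fed = 59.7 × 1.948 = 116.3 mol.
N₂ fed = 116.3 × 79/21 = 437.5 mol.
Fuel reacted = 0.758 × 39.8 → ξ = 30.17 mol.
Outlet (n = n₀ + ν ξ):
  CH₃OH: 39.8 − 1(30.17) = 9.632
  O₂: 116.3 − 1.5(30.17) = 71.04
  N₂: 437.5 (inert)
  CO₂: 0 + 1(30.17) = 30.17
  H₂O: 0 + 2(30.17) = 60.34
Total out = 9.632 + 71.04 + 437.5 + 30.17 + 60.34 = 608.7 mol.

609 mol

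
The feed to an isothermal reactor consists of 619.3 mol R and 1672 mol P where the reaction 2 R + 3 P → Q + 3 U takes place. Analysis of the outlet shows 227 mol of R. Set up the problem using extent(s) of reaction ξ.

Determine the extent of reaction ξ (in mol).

ξ = 196 mol

For R: n = n₀ − 2ξ → 227 = 619.3 − 2ξ, giving ξ = 196.1 mol.
Outlet amounts (n = n₀ + ν ξ):
  R: 619.3 − 2(196.1) = 227
  P: 1672 − 3(196.1) = 1084
  Q: 0 + 1(196.1) = 196.1
  U: 0 + 3(196.1) = 588.4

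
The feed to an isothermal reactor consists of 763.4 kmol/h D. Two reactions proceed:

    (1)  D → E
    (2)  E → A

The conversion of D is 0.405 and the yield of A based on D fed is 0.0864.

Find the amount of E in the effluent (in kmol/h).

243 kmol/h

Conversion of D: D consumed = 1ξ₁ = 0.405 × 763.4 → ξ₁ = 309.2 kmol/h.
Yield of A: 1ξ₂ / 763.4 = 0.0864 → ξ₂ = 65.96 kmol/h.
Outlet amounts (n = n₀ + Σ ν·ξ):
  D: 763.4 − 1(309.2) = 454.2
  E: 0 + 1(309.2) − 1(65.96) = 243.2
  A: 0 + 1(65.96) = 65.96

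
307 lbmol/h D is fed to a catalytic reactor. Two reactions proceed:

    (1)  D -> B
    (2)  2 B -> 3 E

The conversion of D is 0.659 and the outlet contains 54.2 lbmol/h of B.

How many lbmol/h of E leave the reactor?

Conversion of D: D consumed = 1ξ₁ = 0.659 × 307 → ξ₁ = 202.3 lbmol/h.
B balance: n_B = 0 + 1ξ₁ − 2ξ₂ = 54.2 → ξ₂ = (1·202.3 − 54.2)/2 = 74.06 lbmol/h.
Outlet amounts (n = n₀ + Σ ν·ξ):
  D: 307 − 1(202.3) = 104.7
  B: 0 + 1(202.3) − 2(74.06) = 54.2
  E: 0 + 3(74.06) = 222.2

222 lbmol/h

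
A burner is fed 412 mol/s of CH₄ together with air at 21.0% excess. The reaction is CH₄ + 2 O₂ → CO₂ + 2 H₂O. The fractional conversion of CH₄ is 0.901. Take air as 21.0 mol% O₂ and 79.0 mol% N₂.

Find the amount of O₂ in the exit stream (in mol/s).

Stoichiometric O₂ = 2 × 412 = 824 mol/s; O₂ fed = 824 × 1.210 = 997 mol/s.
N₂ fed = 997 × 79/21 = 3751 mol/s.
Fuel reacted = 0.901 × 412 → ξ = 371.2 mol/s.
Outlet (n = n₀ + ν ξ):
  CH₄: 412 − 1(371.2) = 40.79
  O₂: 997 − 2(371.2) = 254.6
  N₂: 3751 (inert)
  CO₂: 0 + 1(371.2) = 371.2
  H₂O: 0 + 2(371.2) = 742.4

255 mol/s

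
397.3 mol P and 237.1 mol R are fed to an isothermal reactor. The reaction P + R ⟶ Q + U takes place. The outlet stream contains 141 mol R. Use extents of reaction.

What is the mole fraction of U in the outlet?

0.151

For R: n = n₀ − 1ξ → 141 = 237.1 − 1ξ, giving ξ = 96.1 mol.
Outlet amounts (n = n₀ + ν ξ):
  P: 397.3 − 1(96.1) = 301.2
  R: 237.1 − 1(96.1) = 141
  Q: 0 + 1(96.1) = 96.1
  U: 0 + 1(96.1) = 96.1
Total out = 634.4 mol; y_U = 96.1 / 634.4 = 0.1515.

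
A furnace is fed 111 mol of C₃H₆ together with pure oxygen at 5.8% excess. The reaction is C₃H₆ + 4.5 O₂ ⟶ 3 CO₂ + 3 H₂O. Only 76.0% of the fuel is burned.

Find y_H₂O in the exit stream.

0.371

Stoichiometric O₂ = 4.5 × 111 = 499.5 mol; O₂ fed = 499.5 × 1.058 = 528.5 mol.
Fuel reacted = 0.76 × 111 → ξ = 84.36 mol.
Outlet (n = n₀ + ν ξ):
  C₃H₆: 111 − 1(84.36) = 26.64
  O₂: 528.5 − 4.5(84.36) = 148.9
  CO₂: 0 + 3(84.36) = 253.1
  H₂O: 0 + 3(84.36) = 253.1
Total out = 681.7 mol; y_H₂O = 253.1 / 681.7 = 0.3713.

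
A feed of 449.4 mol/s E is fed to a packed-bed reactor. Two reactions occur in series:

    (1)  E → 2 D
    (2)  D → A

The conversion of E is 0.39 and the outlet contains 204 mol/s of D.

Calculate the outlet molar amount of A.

147 mol/s

Conversion of E: E consumed = 1ξ₁ = 0.39 × 449.4 → ξ₁ = 175.3 mol/s.
D balance: n_D = 0 + 2ξ₁ − 1ξ₂ = 204 → ξ₂ = (2·175.3 − 204)/1 = 146.5 mol/s.
Outlet amounts (n = n₀ + Σ ν·ξ):
  E: 449.4 − 1(175.3) = 274.1
  D: 0 + 2(175.3) − 1(146.5) = 204
  A: 0 + 1(146.5) = 146.5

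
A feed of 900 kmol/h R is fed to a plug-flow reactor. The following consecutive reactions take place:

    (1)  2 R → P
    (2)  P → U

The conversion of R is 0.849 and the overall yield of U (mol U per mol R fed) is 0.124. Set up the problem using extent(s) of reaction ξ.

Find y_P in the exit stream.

Conversion of R: R consumed = 2ξ₁ = 0.849 × 900 → ξ₁ = 382.1 kmol/h.
Yield of U: 1ξ₂ / 900 = 0.124 → ξ₂ = 111.6 kmol/h.
Outlet amounts (n = n₀ + Σ ν·ξ):
  R: 900 − 2(382.1) = 135.9
  P: 0 + 1(382.1) − 1(111.6) = 270.5
  U: 0 + 1(111.6) = 111.6
Total out = 518 kmol/h; y_P = 270.5 / 518 = 0.5222.

0.522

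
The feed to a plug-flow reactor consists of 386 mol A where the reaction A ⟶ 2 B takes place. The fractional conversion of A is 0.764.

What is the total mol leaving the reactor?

A reacted = 0.764 × 386 = 294.9 mol; ν_A = −1, so ξ = 294.9/1 = 294.9 mol.
Outlet amounts (n = n₀ + ν ξ):
  A: 386 − 1(294.9) = 91.1
  B: 0 + 2(294.9) = 589.8
Total out = 91.1 + 589.8 = 680.9 mol.

681 mol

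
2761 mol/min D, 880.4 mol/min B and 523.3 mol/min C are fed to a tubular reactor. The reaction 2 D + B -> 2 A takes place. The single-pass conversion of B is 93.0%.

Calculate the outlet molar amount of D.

1120 mol/min

B reacted = 0.93 × 880.4 = 818.8 mol/min; ν_B = −1, so ξ = 818.8/1 = 818.8 mol/min.
Outlet amounts (n = n₀ + ν ξ):
  D: 2761 − 2(818.8) = 1123
  B: 880.4 − 1(818.8) = 61.63
  A: 0 + 2(818.8) = 1638
  C: 523.3 (inert)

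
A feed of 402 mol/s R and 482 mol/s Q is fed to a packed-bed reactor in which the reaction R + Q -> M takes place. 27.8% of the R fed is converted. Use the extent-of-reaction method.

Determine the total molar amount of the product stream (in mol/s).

R reacted = 0.278 × 402 = 111.8 mol/s; ν_R = −1, so ξ = 111.8/1 = 111.8 mol/s.
Outlet amounts (n = n₀ + ν ξ):
  R: 402 − 1(111.8) = 290.2
  Q: 482 − 1(111.8) = 370.2
  M: 0 + 1(111.8) = 111.8
Total out = 290.2 + 370.2 + 111.8 = 772.2 mol/s.

772 mol/s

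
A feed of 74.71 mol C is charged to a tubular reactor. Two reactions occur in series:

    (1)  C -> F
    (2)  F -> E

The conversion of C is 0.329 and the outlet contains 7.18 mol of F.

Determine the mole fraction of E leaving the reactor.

0.233

Conversion of C: C consumed = 1ξ₁ = 0.329 × 74.71 → ξ₁ = 24.58 mol.
F balance: n_F = 0 + 1ξ₁ − 1ξ₂ = 7.18 → ξ₂ = (1·24.58 − 7.18)/1 = 17.4 mol.
Outlet amounts (n = n₀ + Σ ν·ξ):
  C: 74.71 − 1(24.58) = 50.13
  F: 0 + 1(24.58) − 1(17.4) = 7.18
  E: 0 + 1(17.4) = 17.4
Total out = 74.71 mol; y_E = 17.4 / 74.71 = 0.2329.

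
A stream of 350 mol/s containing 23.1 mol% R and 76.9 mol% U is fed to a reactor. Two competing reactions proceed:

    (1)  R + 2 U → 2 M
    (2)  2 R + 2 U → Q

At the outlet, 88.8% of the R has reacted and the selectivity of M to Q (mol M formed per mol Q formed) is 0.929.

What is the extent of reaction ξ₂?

Conversion of R: R consumed = 0.888 × 80.85 = 71.79 mol/s = 1ξ₁ + 2ξ₂.
Selectivity: 2ξ₁ / (1ξ₂) = 0.929 → ξ₁ = 0.4645 ξ₂.
Substitute: (1·0.4645 + 2) ξ₂ = 71.79 → ξ₂ = 29.13 mol/s, ξ₁ = 13.53 mol/s.
Outlet amounts (n = n₀ + Σ ν·ξ):
  R: 80.85 − 1(13.53) − 2(29.13) = 9.055
  U: 269.2 − 2(13.53) − 2(29.13) = 183.8
  M: 0 + 2(13.53) = 27.06
  Q: 0 + 1(29.13) = 29.13

ξ₂ = 29.1 mol/s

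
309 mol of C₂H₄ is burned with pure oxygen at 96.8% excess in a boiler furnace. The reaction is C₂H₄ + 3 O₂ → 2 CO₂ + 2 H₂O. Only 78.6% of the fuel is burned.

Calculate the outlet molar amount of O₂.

Stoichiometric O₂ = 3 × 309 = 927 mol; O₂ fed = 927 × 1.968 = 1824 mol.
Fuel reacted = 0.786 × 309 → ξ = 242.9 mol.
Outlet (n = n₀ + ν ξ):
  C₂H₄: 309 − 1(242.9) = 66.13
  O₂: 1824 − 3(242.9) = 1096
  CO₂: 0 + 2(242.9) = 485.7
  H₂O: 0 + 2(242.9) = 485.7

1100 mol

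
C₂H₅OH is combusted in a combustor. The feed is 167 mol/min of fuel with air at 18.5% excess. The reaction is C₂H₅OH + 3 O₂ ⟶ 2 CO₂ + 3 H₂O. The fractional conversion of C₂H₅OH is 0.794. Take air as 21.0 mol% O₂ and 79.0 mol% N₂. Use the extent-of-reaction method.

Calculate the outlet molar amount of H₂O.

Stoichiometric O₂ = 3 × 167 = 501 mol/min; O₂ fed = 501 × 1.185 = 593.7 mol/min.
N₂ fed = 593.7 × 79/21 = 2233 mol/min.
Fuel reacted = 0.794 × 167 → ξ = 132.6 mol/min.
Outlet (n = n₀ + ν ξ):
  C₂H₅OH: 167 − 1(132.6) = 34.4
  O₂: 593.7 − 3(132.6) = 195.9
  N₂: 2233 (inert)
  CO₂: 0 + 2(132.6) = 265.2
  H₂O: 0 + 3(132.6) = 397.8

398 mol/min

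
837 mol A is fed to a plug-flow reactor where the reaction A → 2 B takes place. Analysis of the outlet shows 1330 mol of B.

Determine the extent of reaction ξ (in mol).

ξ = 665 mol

For B: n = n₀ + 2ξ → 1330 = 0 + 2ξ, giving ξ = 665 mol.
Outlet amounts (n = n₀ + ν ξ):
  A: 837 − 1(665) = 172
  B: 0 + 2(665) = 1330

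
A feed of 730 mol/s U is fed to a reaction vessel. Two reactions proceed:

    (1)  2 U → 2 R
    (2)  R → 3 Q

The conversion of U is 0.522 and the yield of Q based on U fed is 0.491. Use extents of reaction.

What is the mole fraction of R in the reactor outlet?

0.27

Conversion of U: U consumed = 2ξ₁ = 0.522 × 730 → ξ₁ = 190.5 mol/s.
Yield of Q: 3ξ₂ / 730 = 0.491 → ξ₂ = 119.5 mol/s.
Outlet amounts (n = n₀ + Σ ν·ξ):
  U: 730 − 2(190.5) = 348.9
  R: 0 + 2(190.5) − 1(119.5) = 261.6
  Q: 0 + 3(119.5) = 358.4
Total out = 969 mol/s; y_R = 261.6 / 969 = 0.27.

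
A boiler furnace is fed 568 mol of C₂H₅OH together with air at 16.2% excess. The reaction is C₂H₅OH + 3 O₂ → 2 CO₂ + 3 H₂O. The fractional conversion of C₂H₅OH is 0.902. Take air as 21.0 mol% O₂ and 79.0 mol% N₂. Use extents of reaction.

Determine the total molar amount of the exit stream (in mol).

Stoichiometric O₂ = 3 × 568 = 1704 mol; O₂ fed = 1704 × 1.162 = 1980 mol.
N₂ fed = 1980 × 79/21 = 7449 mol.
Fuel reacted = 0.902 × 568 → ξ = 512.3 mol.
Outlet (n = n₀ + ν ξ):
  C₂H₅OH: 568 − 1(512.3) = 55.66
  O₂: 1980 − 3(512.3) = 443
  N₂: 7449 (inert)
  CO₂: 0 + 2(512.3) = 1025
  H₂O: 0 + 3(512.3) = 1537
Total out = 55.66 + 443 + 7449 + 1025 + 1537 = 10510 mol.

10500 mol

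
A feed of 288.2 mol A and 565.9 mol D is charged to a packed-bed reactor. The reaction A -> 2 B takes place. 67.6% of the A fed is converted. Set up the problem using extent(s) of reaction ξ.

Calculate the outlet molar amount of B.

390 mol

A reacted = 0.676 × 288.2 = 194.8 mol; ν_A = −1, so ξ = 194.8/1 = 194.8 mol.
Outlet amounts (n = n₀ + ν ξ):
  A: 288.2 − 1(194.8) = 93.38
  B: 0 + 2(194.8) = 389.6
  D: 565.9 (inert)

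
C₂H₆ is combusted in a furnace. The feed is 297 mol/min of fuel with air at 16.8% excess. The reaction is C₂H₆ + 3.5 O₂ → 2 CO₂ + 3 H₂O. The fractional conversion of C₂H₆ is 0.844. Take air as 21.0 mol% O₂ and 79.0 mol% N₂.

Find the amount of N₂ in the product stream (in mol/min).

Stoichiometric O₂ = 3.5 × 297 = 1040 mol/min; O₂ fed = 1040 × 1.168 = 1214 mol/min.
N₂ fed = 1214 × 79/21 = 4567 mol/min.
Fuel reacted = 0.844 × 297 → ξ = 250.7 mol/min.
Outlet (n = n₀ + ν ξ):
  C₂H₆: 297 − 1(250.7) = 46.33
  O₂: 1214 − 3.5(250.7) = 336.8
  N₂: 4567 (inert)
  CO₂: 0 + 2(250.7) = 501.3
  H₂O: 0 + 3(250.7) = 752

4570 mol/min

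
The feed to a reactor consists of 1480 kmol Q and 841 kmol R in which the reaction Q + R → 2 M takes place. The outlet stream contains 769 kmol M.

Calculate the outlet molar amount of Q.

1100 kmol

For M: n = n₀ + 2ξ → 769 = 0 + 2ξ, giving ξ = 384.5 kmol.
Outlet amounts (n = n₀ + ν ξ):
  Q: 1480 − 1(384.5) = 1096
  R: 841 − 1(384.5) = 456.5
  M: 0 + 2(384.5) = 769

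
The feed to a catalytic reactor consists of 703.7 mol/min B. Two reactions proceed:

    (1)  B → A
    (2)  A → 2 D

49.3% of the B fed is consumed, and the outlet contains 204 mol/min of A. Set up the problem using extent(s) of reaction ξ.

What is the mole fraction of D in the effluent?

0.338

Conversion of B: B consumed = 1ξ₁ = 0.493 × 703.7 → ξ₁ = 346.9 mol/min.
A balance: n_A = 0 + 1ξ₁ − 1ξ₂ = 204 → ξ₂ = (1·346.9 − 204)/1 = 142.9 mol/min.
Outlet amounts (n = n₀ + Σ ν·ξ):
  B: 703.7 − 1(346.9) = 356.8
  A: 0 + 1(346.9) − 1(142.9) = 204
  D: 0 + 2(142.9) = 285.8
Total out = 846.6 mol/min; y_D = 285.8 / 846.6 = 0.3376.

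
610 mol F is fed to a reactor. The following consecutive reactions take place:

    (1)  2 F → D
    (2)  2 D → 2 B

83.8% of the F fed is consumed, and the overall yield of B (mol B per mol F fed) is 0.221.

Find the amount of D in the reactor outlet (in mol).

121 mol

Conversion of F: F consumed = 2ξ₁ = 0.838 × 610 → ξ₁ = 255.6 mol.
Yield of B: 2ξ₂ / 610 = 0.221 → ξ₂ = 67.41 mol.
Outlet amounts (n = n₀ + Σ ν·ξ):
  F: 610 − 2(255.6) = 98.82
  D: 0 + 1(255.6) − 2(67.41) = 120.8
  B: 0 + 2(67.41) = 134.8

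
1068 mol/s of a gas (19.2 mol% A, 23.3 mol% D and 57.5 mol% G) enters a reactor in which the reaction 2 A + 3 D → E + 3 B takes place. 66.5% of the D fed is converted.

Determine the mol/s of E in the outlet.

D reacted = 0.665 × 248.8 = 165.5 mol/s; ν_D = −3, so ξ = 165.5/3 = 55.16 mol/s.
Outlet amounts (n = n₀ + ν ξ):
  A: 205.1 − 2(55.16) = 94.74
  D: 248.8 − 3(55.16) = 83.36
  E: 0 + 1(55.16) = 55.16
  B: 0 + 3(55.16) = 165.5
  G: 614.1 (inert)

55.2 mol/s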